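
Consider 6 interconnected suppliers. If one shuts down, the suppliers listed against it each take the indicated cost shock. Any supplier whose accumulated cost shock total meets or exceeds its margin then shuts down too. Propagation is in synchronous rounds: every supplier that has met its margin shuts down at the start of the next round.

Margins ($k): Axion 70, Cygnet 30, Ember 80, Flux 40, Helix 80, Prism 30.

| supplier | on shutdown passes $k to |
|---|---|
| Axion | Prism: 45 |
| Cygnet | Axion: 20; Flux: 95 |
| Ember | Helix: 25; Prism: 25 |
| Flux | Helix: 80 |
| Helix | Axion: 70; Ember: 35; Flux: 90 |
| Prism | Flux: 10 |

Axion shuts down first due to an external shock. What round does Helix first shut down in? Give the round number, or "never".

Round 1 — Axion shuts down (initial).
  Prism: +45 → 45 ≥ 30
Round 2 — Prism shuts down.
  Flux: +10 → 10 < 40
No further shutdowns.

never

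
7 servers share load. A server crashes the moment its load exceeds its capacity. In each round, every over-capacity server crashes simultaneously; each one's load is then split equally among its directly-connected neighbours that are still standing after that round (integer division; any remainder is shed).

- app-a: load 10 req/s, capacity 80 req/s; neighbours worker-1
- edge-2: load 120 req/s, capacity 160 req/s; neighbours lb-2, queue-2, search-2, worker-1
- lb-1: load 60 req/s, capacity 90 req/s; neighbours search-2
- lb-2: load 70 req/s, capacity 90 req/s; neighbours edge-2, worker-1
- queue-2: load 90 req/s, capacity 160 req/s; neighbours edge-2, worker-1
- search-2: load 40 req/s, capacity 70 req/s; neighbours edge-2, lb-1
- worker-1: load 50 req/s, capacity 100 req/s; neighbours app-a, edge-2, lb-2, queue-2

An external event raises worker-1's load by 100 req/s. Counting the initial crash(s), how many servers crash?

6

Round 1 — worker-1 at 150 > 100. worker-1 crashes.
  worker-1 sheds 150 req/s to app-a, edge-2, lb-2, queue-2: 37 each (2 lost).
    app-a: 10+37 = 47 ≤ 80
    edge-2: 120+37 = 157 ≤ 160
    lb-2: 70+37 = 107 > 90
    queue-2: 90+37 = 127 ≤ 160
Round 2 — lb-2 crashes.
  lb-2 sheds 107 req/s to edge-2: 107 each.
    edge-2: 157+107 = 264 > 160
Round 3 — edge-2 crashes.
  edge-2 sheds 264 req/s to queue-2, search-2: 132 each.
    queue-2: 127+132 = 259 > 160
    search-2: 40+132 = 172 > 70
Round 4 — queue-2, search-2 crash.
  queue-2 sheds 259 req/s: no online neighbours, lost.
  search-2 sheds 172 req/s to lb-1: 172 each.
    lb-1: 60+172 = 232 > 90
Round 5 — lb-1 crashes.
  lb-1 sheds 232 req/s: no online neighbours, lost.
No further crashes.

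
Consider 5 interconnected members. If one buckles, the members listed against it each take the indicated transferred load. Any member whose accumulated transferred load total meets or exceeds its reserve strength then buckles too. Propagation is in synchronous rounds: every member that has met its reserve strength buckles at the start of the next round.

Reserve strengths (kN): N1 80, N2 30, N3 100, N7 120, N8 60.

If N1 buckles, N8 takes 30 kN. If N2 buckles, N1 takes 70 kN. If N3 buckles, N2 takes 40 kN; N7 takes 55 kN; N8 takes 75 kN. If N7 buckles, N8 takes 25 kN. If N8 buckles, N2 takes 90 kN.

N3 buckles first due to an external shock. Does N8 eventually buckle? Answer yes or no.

yes

Round 1 — N3 buckles (initial).
  N2: +40 → 40 ≥ 30
  N7: +55 → 55 < 120
  N8: +75 → 75 ≥ 60
Round 2 — N2, N8 buckle.
  N1: +70 → 70 < 80
No further bucklings.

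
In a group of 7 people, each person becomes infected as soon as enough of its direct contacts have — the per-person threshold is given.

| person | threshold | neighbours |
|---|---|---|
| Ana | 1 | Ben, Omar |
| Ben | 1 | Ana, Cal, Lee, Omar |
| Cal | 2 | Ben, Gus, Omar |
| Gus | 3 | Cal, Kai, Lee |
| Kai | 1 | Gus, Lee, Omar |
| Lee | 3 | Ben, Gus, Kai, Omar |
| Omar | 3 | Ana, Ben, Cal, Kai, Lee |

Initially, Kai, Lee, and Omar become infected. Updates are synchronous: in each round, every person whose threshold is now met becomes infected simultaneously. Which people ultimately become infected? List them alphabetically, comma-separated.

Ana, Ben, Cal, Gus, Kai, Lee, Omar

Round 1 — Kai, Lee, Omar become infected (initial).
Round 2 — checking thresholds:
  Ana: 1 of 2 neighbours ≥ 1, becomes infected.
  Ben: 2 of 4 neighbours ≥ 1, becomes infected.
  Cal: 1 of 3 neighbours < 2, not yet.
  Gus: 2 of 3 neighbours < 3, not yet.
Round 3 — checking thresholds:
  Cal: 2 of 3 neighbours ≥ 2, becomes infected.
  Gus: 2 of 3 neighbours < 3, not yet.
Round 4 — checking thresholds:
  Gus: 3 of 3 neighbours ≥ 3, becomes infected.
Round 5 — no new infections; cascade stops.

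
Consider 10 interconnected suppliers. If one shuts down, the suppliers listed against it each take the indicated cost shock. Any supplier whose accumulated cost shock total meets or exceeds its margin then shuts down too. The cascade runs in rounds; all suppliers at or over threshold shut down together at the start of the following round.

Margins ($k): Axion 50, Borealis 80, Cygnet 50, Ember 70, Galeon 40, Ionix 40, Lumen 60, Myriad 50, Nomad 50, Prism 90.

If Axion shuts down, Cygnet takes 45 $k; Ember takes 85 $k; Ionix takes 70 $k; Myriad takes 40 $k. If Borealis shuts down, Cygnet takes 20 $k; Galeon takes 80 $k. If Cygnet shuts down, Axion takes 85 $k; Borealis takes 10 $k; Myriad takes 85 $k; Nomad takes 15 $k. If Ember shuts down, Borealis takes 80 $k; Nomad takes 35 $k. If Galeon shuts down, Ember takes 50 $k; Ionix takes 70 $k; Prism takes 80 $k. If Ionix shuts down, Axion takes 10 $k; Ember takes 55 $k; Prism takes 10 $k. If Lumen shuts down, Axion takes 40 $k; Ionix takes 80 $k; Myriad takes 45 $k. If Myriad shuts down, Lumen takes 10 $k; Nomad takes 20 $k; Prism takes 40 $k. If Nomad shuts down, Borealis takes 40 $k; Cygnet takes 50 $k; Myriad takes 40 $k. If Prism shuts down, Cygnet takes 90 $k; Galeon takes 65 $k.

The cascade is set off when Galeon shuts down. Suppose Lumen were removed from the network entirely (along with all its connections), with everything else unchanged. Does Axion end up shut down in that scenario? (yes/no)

With Lumen removed:
Round 1 — Galeon shuts down (initial).
  Ember: +50 → 50 < 70
  Ionix: +70 → 70 ≥ 40
  Prism: +80 → 80 < 90
Round 2 — Ionix shuts down.
  Axion: +10 → 10 < 50
  Ember: +55 → 105 ≥ 70
  Prism: +10 → 90 ≥ 90
Round 3 — Ember, Prism shut down.
  Borealis: +80 → 80 ≥ 80
  Cygnet: +90 → 90 ≥ 50
  Nomad: +35 → 35 < 50
Round 4 — Borealis, Cygnet shut down.
  Axion: +85 → 95 ≥ 50
  Myriad: +85 → 85 ≥ 50
  Nomad: +15 → 50 ≥ 50
Round 5 — Axion, Myriad, Nomad shut down.
No further shutdowns.

yes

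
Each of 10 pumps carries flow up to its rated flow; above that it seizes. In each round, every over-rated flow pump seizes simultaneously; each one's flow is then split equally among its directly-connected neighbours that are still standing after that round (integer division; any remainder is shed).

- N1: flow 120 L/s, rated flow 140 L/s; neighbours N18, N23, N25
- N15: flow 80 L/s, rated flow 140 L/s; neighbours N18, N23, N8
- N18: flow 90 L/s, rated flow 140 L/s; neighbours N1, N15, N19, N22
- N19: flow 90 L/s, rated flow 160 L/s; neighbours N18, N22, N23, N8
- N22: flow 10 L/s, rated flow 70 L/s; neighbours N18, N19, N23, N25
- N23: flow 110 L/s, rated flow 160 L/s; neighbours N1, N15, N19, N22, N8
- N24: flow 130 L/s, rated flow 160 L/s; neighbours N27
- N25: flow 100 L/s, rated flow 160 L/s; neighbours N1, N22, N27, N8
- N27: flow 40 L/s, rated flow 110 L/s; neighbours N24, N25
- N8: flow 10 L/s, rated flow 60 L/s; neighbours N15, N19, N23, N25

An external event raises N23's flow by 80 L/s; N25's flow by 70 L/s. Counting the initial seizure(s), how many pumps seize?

Round 1 — N23 at 190 > 160; N25 at 170 > 160. N23, N25 seize.
  N23 sheds 190 L/s to N1, N15, N19, N22, N8: 38 each.
    N1: 120+38 = 158 > 140
    N15: 80+38 = 118 ≤ 140
    N19: 90+38 = 128 ≤ 160
    N22: 10+38 = 48 ≤ 70
    N8: 10+38 = 48 ≤ 60
  N25 sheds 170 L/s to N1, N22, N27, N8: 42 each (2 lost).
    N1: 158+42 = 200 > 140
    N22: 48+42 = 90 > 70
    N27: 40+42 = 82 ≤ 110
    N8: 48+42 = 90 > 60
Round 2 — N1, N22, N8 seize.
  N1 sheds 200 L/s to N18: 200 each.
    N18: 90+200 = 290 > 140
  N22 sheds 90 L/s to N18, N19: 45 each.
    N18: 290+45 = 335 > 140
    N19: 128+45 = 173 > 160
  N8 sheds 90 L/s to N15, N19: 45 each.
    N15: 118+45 = 163 > 140
    N19: 173+45 = 218 > 160
Round 3 — N15, N18, N19 seize.
  N15 sheds 163 L/s: no online neighbours, lost.
  N18 sheds 335 L/s: no online neighbours, lost.
  N19 sheds 218 L/s: no online neighbours, lost.
No further seizures.

8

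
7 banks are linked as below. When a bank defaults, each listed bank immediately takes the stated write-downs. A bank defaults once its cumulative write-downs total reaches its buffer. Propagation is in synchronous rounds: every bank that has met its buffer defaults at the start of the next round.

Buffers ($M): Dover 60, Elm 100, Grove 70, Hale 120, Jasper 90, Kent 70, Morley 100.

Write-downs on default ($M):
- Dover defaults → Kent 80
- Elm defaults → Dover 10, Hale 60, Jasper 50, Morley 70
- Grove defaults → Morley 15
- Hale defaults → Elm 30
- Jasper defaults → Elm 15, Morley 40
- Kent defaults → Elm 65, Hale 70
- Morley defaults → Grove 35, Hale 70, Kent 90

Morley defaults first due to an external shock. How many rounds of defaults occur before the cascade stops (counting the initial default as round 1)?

Round 1 — Morley defaults (initial).
  Grove: +35 → 35 < 70
  Hale: +70 → 70 < 120
  Kent: +90 → 90 ≥ 70
Round 2 — Kent defaults.
  Elm: +65 → 65 < 100
  Hale: +70 → 140 ≥ 120
Round 3 — Hale defaults.
  Elm: +30 → 95 < 100
No further defaults.

3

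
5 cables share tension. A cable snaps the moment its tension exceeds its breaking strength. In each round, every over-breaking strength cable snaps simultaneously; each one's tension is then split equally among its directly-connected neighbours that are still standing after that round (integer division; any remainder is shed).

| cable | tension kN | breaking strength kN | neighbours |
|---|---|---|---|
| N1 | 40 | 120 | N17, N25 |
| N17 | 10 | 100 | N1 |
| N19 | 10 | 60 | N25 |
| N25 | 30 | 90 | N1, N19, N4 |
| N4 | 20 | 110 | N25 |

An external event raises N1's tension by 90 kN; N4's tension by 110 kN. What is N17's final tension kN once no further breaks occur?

75

Round 1 — N1 at 130 > 120; N4 at 130 > 110. N1, N4 snap.
  N1 sheds 130 kN to N17, N25: 65 each.
    N17: 10+65 = 75 ≤ 100
    N25: 30+65 = 95 > 90
  N4 sheds 130 kN to N25: 130 each.
    N25: 95+130 = 225 > 90
Round 2 — N25 snaps.
  N25 sheds 225 kN to N19: 225 each.
    N19: 10+225 = 235 > 60
Round 3 — N19 snaps.
  N19 sheds 235 kN: no online neighbours, lost.
No further breaks.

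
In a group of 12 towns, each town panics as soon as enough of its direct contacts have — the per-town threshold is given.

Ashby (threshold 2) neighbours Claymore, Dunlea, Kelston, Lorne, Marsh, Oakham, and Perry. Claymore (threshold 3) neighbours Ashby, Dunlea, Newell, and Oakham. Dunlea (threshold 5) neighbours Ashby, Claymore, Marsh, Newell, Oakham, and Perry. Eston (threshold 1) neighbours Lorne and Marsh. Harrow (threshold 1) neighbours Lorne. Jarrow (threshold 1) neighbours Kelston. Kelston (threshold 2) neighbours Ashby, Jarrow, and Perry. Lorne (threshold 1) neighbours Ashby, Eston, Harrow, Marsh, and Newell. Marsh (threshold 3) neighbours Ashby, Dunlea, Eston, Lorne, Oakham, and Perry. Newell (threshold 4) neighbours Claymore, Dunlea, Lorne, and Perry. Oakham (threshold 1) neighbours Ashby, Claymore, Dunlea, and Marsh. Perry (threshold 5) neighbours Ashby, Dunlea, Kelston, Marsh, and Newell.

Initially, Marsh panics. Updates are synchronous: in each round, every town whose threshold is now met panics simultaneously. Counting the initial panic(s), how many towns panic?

6

Round 1 — Marsh panics (initial).
Round 2 — checking thresholds:
  Ashby: 1 of 7 neighbours < 2, below threshold.
  Dunlea: 1 of 6 neighbours < 5, below threshold.
  Eston: 1 of 2 neighbours ≥ 1, panics.
  Lorne: 1 of 5 neighbours ≥ 1, panics.
  Oakham: 1 of 4 neighbours ≥ 1, panics.
  Perry: 1 of 5 neighbours < 5, below threshold.
Round 3 — checking thresholds:
  Ashby: 3 of 7 neighbours ≥ 2, panics.
  Claymore: 1 of 4 neighbours < 3, below threshold.
  Dunlea: 2 of 6 neighbours < 5, below threshold.
  Harrow: 1 of 1 neighbours ≥ 1, panics.
  Newell: 1 of 4 neighbours < 4, below threshold.
  Perry: 1 of 5 neighbours < 5, below threshold.
Round 4 — no new panics; cascade stops.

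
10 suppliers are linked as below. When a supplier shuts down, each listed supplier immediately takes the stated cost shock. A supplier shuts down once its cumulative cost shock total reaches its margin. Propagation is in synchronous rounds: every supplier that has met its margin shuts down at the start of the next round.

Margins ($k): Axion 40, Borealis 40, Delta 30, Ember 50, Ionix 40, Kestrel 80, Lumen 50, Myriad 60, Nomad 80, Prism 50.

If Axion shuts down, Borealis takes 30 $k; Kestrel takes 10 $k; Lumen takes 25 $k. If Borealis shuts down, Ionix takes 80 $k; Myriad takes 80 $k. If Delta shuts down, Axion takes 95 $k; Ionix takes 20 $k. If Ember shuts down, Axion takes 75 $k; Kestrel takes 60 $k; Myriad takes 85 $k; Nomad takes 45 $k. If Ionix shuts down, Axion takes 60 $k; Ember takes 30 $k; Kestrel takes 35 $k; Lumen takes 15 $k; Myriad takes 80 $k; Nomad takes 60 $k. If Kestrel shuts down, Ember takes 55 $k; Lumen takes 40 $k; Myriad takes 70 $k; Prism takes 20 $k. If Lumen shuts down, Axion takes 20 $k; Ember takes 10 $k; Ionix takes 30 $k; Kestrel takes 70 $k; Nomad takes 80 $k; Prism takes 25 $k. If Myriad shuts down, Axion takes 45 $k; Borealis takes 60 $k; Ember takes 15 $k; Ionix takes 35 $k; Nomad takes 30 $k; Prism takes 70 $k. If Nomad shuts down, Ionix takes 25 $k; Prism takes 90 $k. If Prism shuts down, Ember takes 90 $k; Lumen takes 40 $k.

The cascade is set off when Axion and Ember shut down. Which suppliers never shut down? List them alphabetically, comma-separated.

Round 1 — Axion, Ember shut down (initial).
  Borealis: +30 → 30 < 40
  Kestrel: +10+60 → 70 < 80
  Lumen: +25 → 25 < 50
  Myriad: +85 → 85 ≥ 60
  Nomad: +45 → 45 < 80
Round 2 — Myriad shuts down.
  Borealis: +60 → 90 ≥ 40
  Ionix: +35 → 35 < 40
  Nomad: +30 → 75 < 80
  Prism: +70 → 70 ≥ 50
Round 3 — Borealis, Prism shut down.
  Ionix: +80 → 115 ≥ 40
  Lumen: +40 → 65 ≥ 50
Round 4 — Ionix, Lumen shut down.
  Kestrel: +35+70 → 175 ≥ 80
  Nomad: +60+80 → 215 ≥ 80
Round 5 — Kestrel, Nomad shut down.
No further shutdowns.

Delta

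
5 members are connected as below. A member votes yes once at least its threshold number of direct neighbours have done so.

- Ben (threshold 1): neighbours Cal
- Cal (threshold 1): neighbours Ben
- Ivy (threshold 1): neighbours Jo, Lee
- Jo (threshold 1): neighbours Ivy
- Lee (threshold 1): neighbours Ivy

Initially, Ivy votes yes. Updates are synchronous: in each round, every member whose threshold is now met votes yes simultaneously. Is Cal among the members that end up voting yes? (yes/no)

Round 1 — Ivy votes yes (initial).
Round 2 — checking thresholds:
  Jo: 1 of 1 neighbours ≥ 1, votes yes.
  Lee: 1 of 1 neighbours ≥ 1, votes yes.
Round 3 — no new yes votes; cascade stops.

no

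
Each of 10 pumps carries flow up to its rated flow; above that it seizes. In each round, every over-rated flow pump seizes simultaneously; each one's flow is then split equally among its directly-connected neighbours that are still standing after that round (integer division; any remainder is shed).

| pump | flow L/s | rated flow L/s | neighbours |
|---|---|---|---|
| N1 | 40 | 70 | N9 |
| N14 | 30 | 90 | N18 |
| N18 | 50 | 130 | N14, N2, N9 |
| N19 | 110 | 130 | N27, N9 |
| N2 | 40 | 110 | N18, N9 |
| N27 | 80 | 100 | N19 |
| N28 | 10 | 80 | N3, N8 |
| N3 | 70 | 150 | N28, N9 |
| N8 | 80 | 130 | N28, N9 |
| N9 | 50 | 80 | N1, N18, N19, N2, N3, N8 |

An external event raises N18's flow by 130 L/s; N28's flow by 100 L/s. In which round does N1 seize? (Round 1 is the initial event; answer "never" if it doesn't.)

never

Round 1 — N18 at 180 > 130; N28 at 110 > 80. N18, N28 seize.
  N18 sheds 180 L/s to N14, N2, N9: 60 each.
    N14: 30+60 = 90 ≤ 90
    N2: 40+60 = 100 ≤ 110
    N9: 50+60 = 110 > 80
  N28 sheds 110 L/s to N3, N8: 55 each.
    N3: 70+55 = 125 ≤ 150
    N8: 80+55 = 135 > 130
Round 2 — N8, N9 seize.
  N8 sheds 135 L/s: no online neighbours, lost.
  N9 sheds 110 L/s to N1, N19, N2, N3: 27 each (2 lost).
    N1: 40+27 = 67 ≤ 70
    N19: 110+27 = 137 > 130
    N2: 100+27 = 127 > 110
    N3: 125+27 = 152 > 150
Round 3 — N19, N2, N3 seize.
  N19 sheds 137 L/s to N27: 137 each.
    N27: 80+137 = 217 > 100
  N2 sheds 127 L/s: no online neighbours, lost.
  N3 sheds 152 L/s: no online neighbours, lost.
Round 4 — N27 seizes.
  N27 sheds 217 L/s: no online neighbours, lost.
No further seizures.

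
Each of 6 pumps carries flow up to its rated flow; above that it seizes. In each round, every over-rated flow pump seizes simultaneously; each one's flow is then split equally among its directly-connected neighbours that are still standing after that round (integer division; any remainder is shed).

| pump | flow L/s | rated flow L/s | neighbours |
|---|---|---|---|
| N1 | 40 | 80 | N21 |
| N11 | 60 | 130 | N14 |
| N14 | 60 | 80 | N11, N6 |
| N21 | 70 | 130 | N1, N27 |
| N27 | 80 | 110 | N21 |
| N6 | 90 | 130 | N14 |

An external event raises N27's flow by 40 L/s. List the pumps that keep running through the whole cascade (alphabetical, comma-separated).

N11, N14, N6

Round 1 — N27 at 120 > 110. N27 seizes.
  N27 sheds 120 L/s to N21: 120 each.
    N21: 70+120 = 190 > 130
Round 2 — N21 seizes.
  N21 sheds 190 L/s to N1: 190 each.
    N1: 40+190 = 230 > 80
Round 3 — N1 seizes.
  N1 sheds 230 L/s: no online neighbours, lost.
No further seizures.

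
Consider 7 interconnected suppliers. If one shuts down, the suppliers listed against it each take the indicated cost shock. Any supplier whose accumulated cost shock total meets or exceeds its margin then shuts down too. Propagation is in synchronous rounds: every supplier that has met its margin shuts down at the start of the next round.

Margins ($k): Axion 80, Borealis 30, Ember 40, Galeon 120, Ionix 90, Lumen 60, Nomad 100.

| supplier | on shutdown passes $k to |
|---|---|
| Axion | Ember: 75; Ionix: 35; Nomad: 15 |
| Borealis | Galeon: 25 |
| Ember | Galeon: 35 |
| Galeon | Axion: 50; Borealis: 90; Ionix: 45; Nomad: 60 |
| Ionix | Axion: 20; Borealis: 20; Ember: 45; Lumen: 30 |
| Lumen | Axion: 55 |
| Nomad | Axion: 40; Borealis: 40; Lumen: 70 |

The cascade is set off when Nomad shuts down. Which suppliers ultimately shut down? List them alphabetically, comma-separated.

Axion, Borealis, Ember, Lumen, Nomad

Round 1 — Nomad shuts down (initial).
  Axion: +40 → 40 < 80
  Borealis: +40 → 40 ≥ 30
  Lumen: +70 → 70 ≥ 60
Round 2 — Borealis, Lumen shut down.
  Axion: +55 → 95 ≥ 80
  Galeon: +25 → 25 < 120
Round 3 — Axion shuts down.
  Ember: +75 → 75 ≥ 40
  Ionix: +35 → 35 < 90
Round 4 — Ember shuts down.
  Galeon: +35 → 60 < 120
No further shutdowns.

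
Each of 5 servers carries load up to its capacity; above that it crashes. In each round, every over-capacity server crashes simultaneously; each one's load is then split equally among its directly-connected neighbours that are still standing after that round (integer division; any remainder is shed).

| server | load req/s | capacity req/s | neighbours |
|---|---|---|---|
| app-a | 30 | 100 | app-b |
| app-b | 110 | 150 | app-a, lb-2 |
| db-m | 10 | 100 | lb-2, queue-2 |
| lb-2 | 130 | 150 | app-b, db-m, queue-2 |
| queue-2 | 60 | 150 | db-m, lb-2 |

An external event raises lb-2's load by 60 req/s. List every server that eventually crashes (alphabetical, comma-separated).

Round 1 — lb-2 at 190 > 150. lb-2 crashes.
  lb-2 sheds 190 req/s to app-b, db-m, queue-2: 63 each (1 lost).
    app-b: 110+63 = 173 > 150
    db-m: 10+63 = 73 ≤ 100
    queue-2: 60+63 = 123 ≤ 150
Round 2 — app-b crashes.
  app-b sheds 173 req/s to app-a: 173 each.
    app-a: 30+173 = 203 > 100
Round 3 — app-a crashes.
  app-a sheds 203 req/s: no online neighbours, lost.
No further crashes.

app-a, app-b, lb-2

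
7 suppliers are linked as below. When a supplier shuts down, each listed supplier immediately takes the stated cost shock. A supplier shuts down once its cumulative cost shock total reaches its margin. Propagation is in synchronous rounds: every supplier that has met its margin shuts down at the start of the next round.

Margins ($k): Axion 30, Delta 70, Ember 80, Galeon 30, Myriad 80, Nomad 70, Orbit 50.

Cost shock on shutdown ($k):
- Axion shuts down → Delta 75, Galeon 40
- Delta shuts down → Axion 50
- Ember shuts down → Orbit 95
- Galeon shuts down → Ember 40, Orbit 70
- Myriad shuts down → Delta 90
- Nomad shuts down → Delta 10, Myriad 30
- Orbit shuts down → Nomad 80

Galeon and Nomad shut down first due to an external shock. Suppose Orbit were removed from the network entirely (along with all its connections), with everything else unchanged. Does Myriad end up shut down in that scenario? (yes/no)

With Orbit removed:
Round 1 — Galeon, Nomad shut down (initial).
  Delta: +10 → 10 < 70
  Ember: +40 → 40 < 80
  Myriad: +30 → 30 < 80
No further shutdowns.

no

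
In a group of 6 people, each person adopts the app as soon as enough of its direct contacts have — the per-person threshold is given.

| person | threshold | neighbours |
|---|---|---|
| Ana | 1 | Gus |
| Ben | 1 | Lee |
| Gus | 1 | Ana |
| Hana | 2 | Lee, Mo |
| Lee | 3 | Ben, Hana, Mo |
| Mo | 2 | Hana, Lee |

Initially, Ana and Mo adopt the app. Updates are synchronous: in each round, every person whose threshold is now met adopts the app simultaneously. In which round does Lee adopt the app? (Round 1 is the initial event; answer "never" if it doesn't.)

never

Round 1 — Ana, Mo adopt the app (initial).
Round 2 — checking thresholds:
  Gus: 1 of 1 neighbours ≥ 1, adopts the app.
  Hana: 1 of 2 neighbours < 2, below threshold.
  Lee: 1 of 3 neighbours < 3, below threshold.
Round 3 — no new adoptions; cascade stops.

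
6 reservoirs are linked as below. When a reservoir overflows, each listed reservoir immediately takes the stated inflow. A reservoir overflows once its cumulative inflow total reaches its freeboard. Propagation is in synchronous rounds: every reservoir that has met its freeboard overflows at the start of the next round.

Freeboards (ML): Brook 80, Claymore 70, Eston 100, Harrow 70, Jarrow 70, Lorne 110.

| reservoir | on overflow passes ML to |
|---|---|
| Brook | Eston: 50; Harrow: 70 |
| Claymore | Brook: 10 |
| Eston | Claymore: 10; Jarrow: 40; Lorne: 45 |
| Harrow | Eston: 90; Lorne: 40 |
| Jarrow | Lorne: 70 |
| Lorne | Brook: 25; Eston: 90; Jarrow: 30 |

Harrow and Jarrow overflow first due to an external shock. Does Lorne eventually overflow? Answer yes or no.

yes

Round 1 — Harrow, Jarrow overflow (initial).
  Eston: +90 → 90 < 100
  Lorne: +40+70 → 110 ≥ 110
Round 2 — Lorne overflows.
  Brook: +25 → 25 < 80
  Eston: +90 → 180 ≥ 100
Round 3 — Eston overflows.
  Claymore: +10 → 10 < 70
No further overflows.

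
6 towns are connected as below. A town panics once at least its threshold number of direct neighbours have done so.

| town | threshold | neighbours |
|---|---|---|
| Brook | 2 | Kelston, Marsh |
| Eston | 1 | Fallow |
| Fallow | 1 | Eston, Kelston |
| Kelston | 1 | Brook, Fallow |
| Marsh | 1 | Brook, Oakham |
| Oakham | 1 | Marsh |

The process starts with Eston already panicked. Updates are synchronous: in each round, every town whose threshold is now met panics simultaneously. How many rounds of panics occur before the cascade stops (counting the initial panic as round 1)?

3

Round 1 — Eston panics (initial).
Round 2 — checking thresholds:
  Fallow: 1 of 2 neighbours ≥ 1, panics.
Round 3 — checking thresholds:
  Kelston: 1 of 2 neighbours ≥ 1, panics.
Round 4 — no new panics; cascade stops.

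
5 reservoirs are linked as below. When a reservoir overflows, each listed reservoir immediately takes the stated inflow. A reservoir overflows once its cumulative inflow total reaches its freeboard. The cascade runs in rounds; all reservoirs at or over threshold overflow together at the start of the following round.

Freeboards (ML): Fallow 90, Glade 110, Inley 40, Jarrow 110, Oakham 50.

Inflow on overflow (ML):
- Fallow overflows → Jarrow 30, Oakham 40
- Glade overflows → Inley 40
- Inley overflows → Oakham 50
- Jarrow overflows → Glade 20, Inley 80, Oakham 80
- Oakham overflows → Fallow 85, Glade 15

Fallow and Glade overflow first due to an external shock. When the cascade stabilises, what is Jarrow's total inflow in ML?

Round 1 — Fallow, Glade overflow (initial).
  Inley: +40 → 40 ≥ 40
  Jarrow: +30 → 30 < 110
  Oakham: +40 → 40 < 50
Round 2 — Inley overflows.
  Oakham: +50 → 90 ≥ 50
Round 3 — Oakham overflows.
No further overflows.

30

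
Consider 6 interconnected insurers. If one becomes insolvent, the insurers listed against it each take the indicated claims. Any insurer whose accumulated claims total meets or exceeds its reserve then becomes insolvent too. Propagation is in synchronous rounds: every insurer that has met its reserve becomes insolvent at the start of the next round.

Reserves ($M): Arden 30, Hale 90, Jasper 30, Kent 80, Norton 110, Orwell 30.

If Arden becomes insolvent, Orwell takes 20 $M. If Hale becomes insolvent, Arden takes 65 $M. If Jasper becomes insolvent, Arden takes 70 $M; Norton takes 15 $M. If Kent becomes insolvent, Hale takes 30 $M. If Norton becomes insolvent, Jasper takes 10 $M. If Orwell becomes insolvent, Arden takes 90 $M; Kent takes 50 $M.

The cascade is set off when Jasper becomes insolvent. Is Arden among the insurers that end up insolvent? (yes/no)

Round 1 — Jasper becomes insolvent (initial).
  Arden: +70 → 70 ≥ 30
  Norton: +15 → 15 < 110
Round 2 — Arden becomes insolvent.
  Orwell: +20 → 20 < 30
No further insolvencies.

yes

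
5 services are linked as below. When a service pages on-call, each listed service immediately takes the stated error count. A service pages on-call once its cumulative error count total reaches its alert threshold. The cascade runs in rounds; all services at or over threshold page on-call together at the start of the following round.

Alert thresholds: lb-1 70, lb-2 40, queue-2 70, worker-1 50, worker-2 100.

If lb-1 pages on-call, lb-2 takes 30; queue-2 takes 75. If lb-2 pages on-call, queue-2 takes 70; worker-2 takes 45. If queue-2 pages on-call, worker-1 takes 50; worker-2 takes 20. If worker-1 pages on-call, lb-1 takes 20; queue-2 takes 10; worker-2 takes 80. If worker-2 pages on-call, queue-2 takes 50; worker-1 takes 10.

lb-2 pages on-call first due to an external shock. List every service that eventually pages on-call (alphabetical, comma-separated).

Round 1 — lb-2 pages on-call (initial).
  queue-2: +70 → 70 ≥ 70
  worker-2: +45 → 45 < 100
Round 2 — queue-2 pages on-call.
  worker-1: +50 → 50 ≥ 50
  worker-2: +20 → 65 < 100
Round 3 — worker-1 pages on-call.
  lb-1: +20 → 20 < 70
  worker-2: +80 → 145 ≥ 100
Round 4 — worker-2 pages on-call.
No further pages.

lb-2, queue-2, worker-1, worker-2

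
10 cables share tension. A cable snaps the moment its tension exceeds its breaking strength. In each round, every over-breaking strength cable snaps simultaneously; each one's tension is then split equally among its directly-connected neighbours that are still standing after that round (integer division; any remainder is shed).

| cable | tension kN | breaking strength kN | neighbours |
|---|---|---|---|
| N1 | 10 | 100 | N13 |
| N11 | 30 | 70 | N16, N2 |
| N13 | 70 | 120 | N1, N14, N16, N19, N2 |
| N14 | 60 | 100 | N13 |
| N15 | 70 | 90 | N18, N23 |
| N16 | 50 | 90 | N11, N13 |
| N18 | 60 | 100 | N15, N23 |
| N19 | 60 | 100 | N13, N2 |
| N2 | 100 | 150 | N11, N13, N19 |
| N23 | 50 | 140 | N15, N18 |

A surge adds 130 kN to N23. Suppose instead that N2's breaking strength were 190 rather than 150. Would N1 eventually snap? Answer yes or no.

With N2's breaking strength at 190:
Round 1 — N23 at 180 > 140. N23 snaps.
  N23 sheds 180 kN to N15, N18: 90 each.
    N15: 70+90 = 160 > 90
    N18: 60+90 = 150 > 100
Round 2 — N15, N18 snap.
  N15 sheds 160 kN: no online neighbours, lost.
  N18 sheds 150 kN: no online neighbours, lost.
No further breaks.

no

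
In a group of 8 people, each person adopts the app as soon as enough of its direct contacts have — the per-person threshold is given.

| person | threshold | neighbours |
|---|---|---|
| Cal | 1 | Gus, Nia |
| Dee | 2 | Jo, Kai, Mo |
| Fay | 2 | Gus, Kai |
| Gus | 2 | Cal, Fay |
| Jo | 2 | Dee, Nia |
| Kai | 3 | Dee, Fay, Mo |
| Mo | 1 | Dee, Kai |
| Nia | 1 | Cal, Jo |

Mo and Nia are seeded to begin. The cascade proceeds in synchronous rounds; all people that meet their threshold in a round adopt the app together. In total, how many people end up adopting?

Round 1 — Mo, Nia adopt the app (initial).
Round 2 — checking thresholds:
  Cal: 1 of 2 neighbours ≥ 1, adopts the app.
  Dee: 1 of 3 neighbours < 2, not yet.
  Jo: 1 of 2 neighbours < 2, not yet.
  Kai: 1 of 3 neighbours < 3, not yet.
Round 3 — no new adoptions; cascade stops.

3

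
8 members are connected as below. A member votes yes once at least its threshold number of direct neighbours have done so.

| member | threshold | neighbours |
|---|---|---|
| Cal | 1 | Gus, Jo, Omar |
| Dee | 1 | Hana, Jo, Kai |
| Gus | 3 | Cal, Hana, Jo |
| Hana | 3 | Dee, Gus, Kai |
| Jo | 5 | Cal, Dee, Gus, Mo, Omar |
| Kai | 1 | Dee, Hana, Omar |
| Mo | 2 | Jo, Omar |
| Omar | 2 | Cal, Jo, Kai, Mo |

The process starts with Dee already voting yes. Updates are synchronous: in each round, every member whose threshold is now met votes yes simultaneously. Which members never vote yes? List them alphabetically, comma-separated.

Round 1 — Dee votes yes (initial).
Round 2 — checking thresholds:
  Hana: 1 of 3 neighbours < 3, below threshold.
  Jo: 1 of 5 neighbours < 5, below threshold.
  Kai: 1 of 3 neighbours ≥ 1, votes yes.
Round 3 — no new yes votes; cascade stops.

Cal, Gus, Hana, Jo, Mo, Omar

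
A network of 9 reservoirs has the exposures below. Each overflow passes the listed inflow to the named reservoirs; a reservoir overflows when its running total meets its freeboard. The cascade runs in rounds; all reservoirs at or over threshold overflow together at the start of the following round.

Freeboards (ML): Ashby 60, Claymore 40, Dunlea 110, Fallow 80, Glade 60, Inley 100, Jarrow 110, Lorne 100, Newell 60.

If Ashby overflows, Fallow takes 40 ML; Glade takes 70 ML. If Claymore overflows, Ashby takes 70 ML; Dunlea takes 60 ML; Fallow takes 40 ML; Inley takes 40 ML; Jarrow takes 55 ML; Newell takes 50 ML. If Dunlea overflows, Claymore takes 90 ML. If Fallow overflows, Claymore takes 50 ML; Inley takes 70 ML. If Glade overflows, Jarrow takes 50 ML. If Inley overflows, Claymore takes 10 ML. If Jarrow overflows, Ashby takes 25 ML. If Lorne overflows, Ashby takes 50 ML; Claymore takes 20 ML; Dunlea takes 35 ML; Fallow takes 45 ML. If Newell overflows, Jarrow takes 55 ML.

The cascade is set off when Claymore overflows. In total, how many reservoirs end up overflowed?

Round 1 — Claymore overflows (initial).
  Ashby: +70 → 70 ≥ 60
  Dunlea: +60 → 60 < 110
  Fallow: +40 → 40 < 80
  Inley: +40 → 40 < 100
  Jarrow: +55 → 55 < 110
  Newell: +50 → 50 < 60
Round 2 — Ashby overflows.
  Fallow: +40 → 80 ≥ 80
  Glade: +70 → 70 ≥ 60
Round 3 — Fallow, Glade overflow.
  Inley: +70 → 110 ≥ 100
  Jarrow: +50 → 105 < 110
Round 4 — Inley overflows.
No further overflows.

5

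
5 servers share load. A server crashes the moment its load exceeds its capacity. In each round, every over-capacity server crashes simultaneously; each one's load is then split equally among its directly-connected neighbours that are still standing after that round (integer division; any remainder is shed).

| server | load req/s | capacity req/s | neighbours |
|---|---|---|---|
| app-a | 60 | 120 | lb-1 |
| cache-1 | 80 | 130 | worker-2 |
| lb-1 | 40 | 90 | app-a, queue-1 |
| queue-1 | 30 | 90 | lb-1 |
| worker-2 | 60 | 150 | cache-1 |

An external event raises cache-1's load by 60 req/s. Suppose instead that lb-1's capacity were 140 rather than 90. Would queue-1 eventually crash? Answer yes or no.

With lb-1's capacity at 140:
Round 1 — cache-1 at 140 > 130. cache-1 crashes.
  cache-1 sheds 140 req/s to worker-2: 140 each.
    worker-2: 60+140 = 200 > 150
Round 2 — worker-2 crashes.
  worker-2 sheds 200 req/s: no online neighbours, lost.
No further crashes.

no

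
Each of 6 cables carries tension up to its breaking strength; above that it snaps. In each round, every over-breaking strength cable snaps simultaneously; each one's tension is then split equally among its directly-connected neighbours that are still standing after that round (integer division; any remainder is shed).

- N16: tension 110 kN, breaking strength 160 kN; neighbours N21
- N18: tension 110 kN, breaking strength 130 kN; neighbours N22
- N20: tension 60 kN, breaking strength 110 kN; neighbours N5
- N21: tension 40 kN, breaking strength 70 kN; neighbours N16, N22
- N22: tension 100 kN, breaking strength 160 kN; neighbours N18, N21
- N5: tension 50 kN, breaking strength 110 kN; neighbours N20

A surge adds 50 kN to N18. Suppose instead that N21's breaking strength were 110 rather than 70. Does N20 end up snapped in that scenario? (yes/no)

With N21's breaking strength at 110:
Round 1 — N18 at 160 > 130. N18 snaps.
  N18 sheds 160 kN to N22: 160 each.
    N22: 100+160 = 260 > 160
Round 2 — N22 snaps.
  N22 sheds 260 kN to N21: 260 each.
    N21: 40+260 = 300 > 110
Round 3 — N21 snaps.
  N21 sheds 300 kN to N16: 300 each.
    N16: 110+300 = 410 > 160
Round 4 — N16 snaps.
  N16 sheds 410 kN: no online neighbours, lost.
No further breaks.

no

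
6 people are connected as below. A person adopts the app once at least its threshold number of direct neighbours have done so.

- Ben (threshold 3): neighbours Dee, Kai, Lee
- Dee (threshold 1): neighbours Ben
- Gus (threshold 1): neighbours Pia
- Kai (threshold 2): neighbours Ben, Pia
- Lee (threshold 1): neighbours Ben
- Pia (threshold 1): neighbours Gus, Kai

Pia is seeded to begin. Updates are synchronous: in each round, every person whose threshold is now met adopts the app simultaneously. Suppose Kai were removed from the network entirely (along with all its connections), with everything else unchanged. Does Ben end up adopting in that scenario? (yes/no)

no

With Kai removed:
Round 1 — Pia adopts the app (initial).
Round 2 — checking thresholds:
  Gus: 1 of 1 neighbours ≥ 1, adopts the app.
Round 3 — no new adoptions; cascade stops.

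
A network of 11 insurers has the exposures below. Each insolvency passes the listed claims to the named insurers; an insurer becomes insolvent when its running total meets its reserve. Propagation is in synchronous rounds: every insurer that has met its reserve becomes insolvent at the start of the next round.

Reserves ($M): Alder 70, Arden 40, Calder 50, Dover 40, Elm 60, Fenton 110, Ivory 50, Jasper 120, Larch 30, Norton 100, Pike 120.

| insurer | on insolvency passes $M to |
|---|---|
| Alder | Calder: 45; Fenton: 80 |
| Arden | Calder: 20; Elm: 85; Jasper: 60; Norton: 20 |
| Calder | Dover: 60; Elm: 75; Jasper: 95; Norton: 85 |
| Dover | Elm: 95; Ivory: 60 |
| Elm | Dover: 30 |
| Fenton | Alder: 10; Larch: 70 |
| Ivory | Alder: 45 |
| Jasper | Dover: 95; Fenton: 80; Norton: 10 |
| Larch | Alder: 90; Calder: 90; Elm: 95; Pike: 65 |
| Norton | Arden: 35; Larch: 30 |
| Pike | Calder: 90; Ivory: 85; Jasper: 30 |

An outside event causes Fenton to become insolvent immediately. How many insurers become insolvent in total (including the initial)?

7

Round 1 — Fenton becomes insolvent (initial).
  Alder: +10 → 10 < 70
  Larch: +70 → 70 ≥ 30
Round 2 — Larch becomes insolvent.
  Alder: +90 → 100 ≥ 70
  Calder: +90 → 90 ≥ 50
  Elm: +95 → 95 ≥ 60
  Pike: +65 → 65 < 120
Round 3 — Alder, Calder, Elm become insolvent.
  Dover: +60+30 → 90 ≥ 40
  Jasper: +95 → 95 < 120
  Norton: +85 → 85 < 100
Round 4 — Dover becomes insolvent.
  Ivory: +60 → 60 ≥ 50
Round 5 — Ivory becomes insolvent.
No further insolvencies.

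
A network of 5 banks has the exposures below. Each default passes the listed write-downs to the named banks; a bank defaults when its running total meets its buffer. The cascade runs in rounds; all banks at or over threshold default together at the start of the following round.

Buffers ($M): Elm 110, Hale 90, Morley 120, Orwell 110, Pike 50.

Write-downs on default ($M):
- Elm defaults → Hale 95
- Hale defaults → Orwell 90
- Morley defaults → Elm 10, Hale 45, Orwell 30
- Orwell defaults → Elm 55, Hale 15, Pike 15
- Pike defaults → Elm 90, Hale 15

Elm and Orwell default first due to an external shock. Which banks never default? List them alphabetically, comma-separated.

Morley, Pike

Round 1 — Elm, Orwell default (initial).
  Hale: +95+15 → 110 ≥ 90
  Pike: +15 → 15 < 50
Round 2 — Hale defaults.
No further defaults.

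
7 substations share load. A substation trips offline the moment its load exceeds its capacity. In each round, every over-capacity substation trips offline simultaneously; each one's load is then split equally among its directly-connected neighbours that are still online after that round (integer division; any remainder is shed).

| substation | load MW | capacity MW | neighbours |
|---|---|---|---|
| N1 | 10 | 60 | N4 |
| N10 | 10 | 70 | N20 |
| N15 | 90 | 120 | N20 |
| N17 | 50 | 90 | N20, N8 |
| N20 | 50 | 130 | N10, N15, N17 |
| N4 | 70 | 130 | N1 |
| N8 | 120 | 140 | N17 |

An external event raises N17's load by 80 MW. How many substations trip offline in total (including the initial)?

2

Round 1 — N17 at 130 > 90. N17 trips offline.
  N17 sheds 130 MW to N20, N8: 65 each.
    N20: 50+65 = 115 ≤ 130
    N8: 120+65 = 185 > 140
Round 2 — N8 trips offline.
  N8 sheds 185 MW: no online neighbours, lost.
No further trips.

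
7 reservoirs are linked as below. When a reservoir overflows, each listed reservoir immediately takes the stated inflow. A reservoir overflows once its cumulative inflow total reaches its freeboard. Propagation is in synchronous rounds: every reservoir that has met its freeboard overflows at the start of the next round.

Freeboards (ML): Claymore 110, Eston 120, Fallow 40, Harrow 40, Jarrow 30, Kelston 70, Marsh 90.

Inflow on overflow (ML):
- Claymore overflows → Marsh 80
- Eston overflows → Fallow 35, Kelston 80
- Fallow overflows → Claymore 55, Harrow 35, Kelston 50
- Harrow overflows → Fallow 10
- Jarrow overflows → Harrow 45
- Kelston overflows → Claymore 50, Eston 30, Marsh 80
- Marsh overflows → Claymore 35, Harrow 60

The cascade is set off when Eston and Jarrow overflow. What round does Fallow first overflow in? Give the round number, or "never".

3

Round 1 — Eston, Jarrow overflow (initial).
  Fallow: +35 → 35 < 40
  Harrow: +45 → 45 ≥ 40
  Kelston: +80 → 80 ≥ 70
Round 2 — Harrow, Kelston overflow.
  Claymore: +50 → 50 < 110
  Fallow: +10 → 45 ≥ 40
  Marsh: +80 → 80 < 90
Round 3 — Fallow overflows.
  Claymore: +55 → 105 < 110
No further overflows.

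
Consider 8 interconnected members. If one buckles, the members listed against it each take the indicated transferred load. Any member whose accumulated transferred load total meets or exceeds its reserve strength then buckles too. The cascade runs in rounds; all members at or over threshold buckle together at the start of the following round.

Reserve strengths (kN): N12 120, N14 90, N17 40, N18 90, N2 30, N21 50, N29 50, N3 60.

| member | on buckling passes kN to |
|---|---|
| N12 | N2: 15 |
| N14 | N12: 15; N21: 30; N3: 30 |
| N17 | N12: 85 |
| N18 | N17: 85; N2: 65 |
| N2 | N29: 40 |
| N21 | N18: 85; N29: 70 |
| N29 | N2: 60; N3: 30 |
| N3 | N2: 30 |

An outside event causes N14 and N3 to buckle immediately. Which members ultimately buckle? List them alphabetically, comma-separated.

N14, N2, N3

Round 1 — N14, N3 buckle (initial).
  N12: +15 → 15 < 120
  N2: +30 → 30 ≥ 30
  N21: +30 → 30 < 50
Round 2 — N2 buckles.
  N29: +40 → 40 < 50
No further bucklings.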